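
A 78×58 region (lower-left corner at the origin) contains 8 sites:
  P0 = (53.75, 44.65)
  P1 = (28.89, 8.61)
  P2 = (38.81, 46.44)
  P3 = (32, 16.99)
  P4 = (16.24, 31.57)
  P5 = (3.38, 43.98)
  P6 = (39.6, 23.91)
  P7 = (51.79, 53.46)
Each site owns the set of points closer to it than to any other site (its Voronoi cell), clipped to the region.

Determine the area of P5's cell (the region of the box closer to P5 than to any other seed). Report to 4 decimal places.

Area of P5's cell: 405.4331

1. box [0,78]×[0,58]: [(0, 0) (78, 0) (78, 58) (0, 58)]
2. ⊥bis P5·P0 via (28.565,44.315): [(0, 0) (29.1545, 0) (28.383, 58) (0, 58)]  |A|=1668.5854
3. ⊥bis P5·P1 via (16.135,26.295): [(0, 14.6579) (28.6843, 35.346) (28.383, 58) (0, 58)]  |A|=943.1131
4. ⊥bis P5·P2 via (21.095,45.21): [(0, 14.6579) (22.1092, 30.6038) (20.207, 58) (0, 58)]  |A|=755.9258
5. ⊥bis P5·P3 via (17.69,30.485): [(0, 14.6579) (8.6427, 20.8913) (21.8138, 34.8578) (20.207, 58) (0, 58)]  |A|=725.8478
6. ⊥bis P5·P4 via (9.81,37.775): [(0, 27.6093) (20.8191, 49.1833) (20.207, 58) (0, 58)]  |A|=405.4331
7. ⊥bis P5·P6 via (21.49,33.945): [(0, 27.6093) (20.8191, 49.1833) (20.207, 58) (0, 58)]  |A|=405.4331
8. ⊥bis P5·P7 via (27.585,48.72): [(0, 27.6093) (20.8191, 49.1833) (20.207, 58) (0, 58)]  |A|=405.4331
9. canonical 4-gon: [(0, 27.6093) (20.8191, 49.1833) (20.207, 58) (0, 58)]
10. shoelace: 405.4331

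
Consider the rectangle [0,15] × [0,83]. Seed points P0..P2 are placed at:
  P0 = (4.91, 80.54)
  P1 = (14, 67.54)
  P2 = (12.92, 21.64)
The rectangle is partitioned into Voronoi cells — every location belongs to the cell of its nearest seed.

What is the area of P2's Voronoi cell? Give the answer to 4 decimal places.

1. box [0,15]×[0,83]: [(0, 0) (15, 0) (15, 83) (0, 83)]
2. ⊥bis P2·P0 via (8.915,51.09): [(0, 49.8776) (0, 0) (15, 0) (15, 51.9175)]  |A|=763.4635
3. ⊥bis P2·P1 via (13.46,44.59): [(0, 44.9067) (0, 0) (15, 0) (15, 44.5538)]  |A|=670.9535
4. canonical 4-gon: [(0, 44.9067) (0, 0) (15, 0) (15, 44.5538)]
5. shoelace: 670.9535

Area of P2's cell: 670.9535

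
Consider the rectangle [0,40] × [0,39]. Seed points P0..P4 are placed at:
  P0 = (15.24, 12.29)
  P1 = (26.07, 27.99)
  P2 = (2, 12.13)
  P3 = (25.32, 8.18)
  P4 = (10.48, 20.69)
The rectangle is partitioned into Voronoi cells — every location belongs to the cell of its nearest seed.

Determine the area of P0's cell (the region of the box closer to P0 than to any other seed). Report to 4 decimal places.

Area of P0's cell: 196.9449

1. box [0,40]×[0,39]: [(0, 0) (40, 0) (40, 39) (0, 39)]
2. ⊥bis P0·P1 via (20.655,20.14): [(0, 34.388) (0, 0) (40, 0) (40, 6.7956)]  |A|=823.673
3. ⊥bis P0·P2 via (8.62,12.21): [(8.4222, 28.5783) (8.7676, 0) (40, 0) (40, 6.7956)]  |A|=553.5809
4. ⊥bis P0·P3 via (20.28,10.235): [(23.5144, 18.1676) (8.4222, 28.5783) (8.7676, 0) (16.1068, 0)]  |A|=280.5252
5. ⊥bis P0·P4 via (12.86,16.49): [(23.5144, 18.1676) (20.0444, 20.5612) (8.5975, 14.0746) (8.7676, 0) (16.1068, 0)]  |A|=196.9449
6. canonical 5-gon: [(23.5144, 18.1676) (20.0444, 20.5612) (8.5975, 14.0746) (8.7676, 0) (16.1068, 0)]
7. shoelace: 196.9449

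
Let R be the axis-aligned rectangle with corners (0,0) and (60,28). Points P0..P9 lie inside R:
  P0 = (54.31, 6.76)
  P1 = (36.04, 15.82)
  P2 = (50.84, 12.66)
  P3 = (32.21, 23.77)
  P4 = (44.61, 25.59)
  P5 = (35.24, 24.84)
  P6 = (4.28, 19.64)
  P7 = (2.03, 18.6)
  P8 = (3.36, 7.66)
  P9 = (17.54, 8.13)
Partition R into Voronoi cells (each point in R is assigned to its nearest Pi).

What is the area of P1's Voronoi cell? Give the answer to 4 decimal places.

1. box [0,60]×[0,28]: [(0, 0) (60, 0) (60, 28) (0, 28)]
2. ⊥bis P1·P0 via (45.175,11.29): [(0, 0) (39.5763, 0) (53.4614, 28) (0, 28)]  |A|=1302.5285
3. ⊥bis P1·P2 via (43.44,14.24): [(0, 0) (39.5763, 0) (41.022, 2.9153) (46.3779, 28) (0, 28)]  |A|=1213.6852
4. ⊥bis P1·P3 via (34.125,19.795): [(0, 3.3549) (0, 0) (39.5763, 0) (41.022, 2.9153) (45.8301, 25.4341)]  |A|=589.4402
5. ⊥bis P1·P4 via (40.325,20.705): [(38.7967, 22.0456) (0, 3.3549) (0, 0) (39.5763, 0) (41.022, 2.9153) (44.1112, 17.3838)]  |A|=564.0419
6. ⊥bis P1·P5 via (35.64,20.33): [(40.283, 20.7418) (35.1442, 20.286) (0, 3.3549) (0, 0) (39.5763, 0) (41.022, 2.9153) (44.1112, 17.3838)]  |A|=560.3531
7. ⊥bis P1·P6 via (20.16,17.73): [(40.283, 20.7418) (35.1442, 20.286) (19.5647, 12.7804) (18.0275, 0) (39.5763, 0) (41.022, 2.9153) (44.1112, 17.3838)]  |A|=412.335
8. ⊥bis P1·P7 via (19.035,17.21): [(40.283, 20.7418) (35.1442, 20.286) (19.5647, 12.7804) (18.0275, 0) (39.5763, 0) (41.022, 2.9153) (44.1112, 17.3838)]  |A|=412.335
9. ⊥bis P1·P8 via (19.7,11.74): [(40.283, 20.7418) (35.1442, 20.286) (19.5647, 12.7804) (19.5242, 12.444) (22.6314, 0) (39.5763, 0) (41.022, 2.9153) (44.1112, 17.3838)]  |A|=383.6894
10. ⊥bis P1·P9 via (26.79,11.975): [(40.283, 20.7418) (35.1442, 20.286) (25.3056, 15.5461) (31.7677, 0) (39.5763, 0) (41.022, 2.9153) (44.1112, 17.3838)]  |A|=270.9715
11. canonical 7-gon: [(40.283, 20.7418) (35.1442, 20.286) (25.3056, 15.5461) (31.7677, 0) (39.5763, 0) (41.022, 2.9153) (44.1112, 17.3838)]
12. shoelace: 270.9715

Area of P1's cell: 270.9715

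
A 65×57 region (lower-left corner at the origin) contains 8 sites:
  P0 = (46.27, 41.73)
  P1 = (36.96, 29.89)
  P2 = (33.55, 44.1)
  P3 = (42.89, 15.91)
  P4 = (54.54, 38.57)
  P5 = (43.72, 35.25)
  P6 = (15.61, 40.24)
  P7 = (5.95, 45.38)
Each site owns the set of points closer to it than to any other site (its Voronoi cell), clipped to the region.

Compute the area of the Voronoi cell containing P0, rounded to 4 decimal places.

Area of P0's cell: 228.8214

1. box [0,65]×[0,57]: [(0, 0) (65, 0) (65, 57) (0, 57)]
2. ⊥bis P0·P1 via (41.615,35.81): [(65, 17.422) (65, 57) (14.6666, 57)]  |A|=996.0486
3. ⊥bis P0·P2 via (39.91,42.915): [(38.9732, 37.8873) (65, 17.422) (65, 57) (42.5343, 57)]  |A|=729.7344
4. ⊥bis P0·P3 via (44.58,28.82): [(38.9732, 37.8873) (51.6879, 27.8895) (65, 26.1469) (65, 57) (42.5343, 57)]  |A|=671.6606
5. ⊥bis P0·P4 via (50.405,40.15): [(38.9732, 37.8873) (47.099, 31.4979) (56.8435, 57) (42.5343, 57)]  |A|=271.486
6. ⊥bis P0·P5 via (44.995,38.49): [(39.4892, 40.6566) (49.1465, 36.8563) (56.8435, 57) (42.5343, 57)]  |A|=228.8214
7. ⊥bis P0·P6 via (30.94,40.985): [(39.4892, 40.6566) (49.1465, 36.8563) (56.8435, 57) (42.5343, 57)]  |A|=228.8214
8. ⊥bis P0·P7 via (26.11,43.555): [(39.4892, 40.6566) (49.1465, 36.8563) (56.8435, 57) (42.5343, 57)]  |A|=228.8214
9. canonical 4-gon: [(39.4892, 40.6566) (49.1465, 36.8563) (56.8435, 57) (42.5343, 57)]
10. shoelace: 228.8214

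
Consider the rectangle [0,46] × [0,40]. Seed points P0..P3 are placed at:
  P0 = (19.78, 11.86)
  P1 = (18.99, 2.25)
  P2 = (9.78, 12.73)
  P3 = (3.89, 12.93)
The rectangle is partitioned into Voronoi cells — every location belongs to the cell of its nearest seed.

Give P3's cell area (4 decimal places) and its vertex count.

1. box [0,46]×[0,40]: [(0, 0) (46, 0) (46, 40) (0, 40)]
2. ⊥bis P3·P0 via (11.835,12.395): [(0, 0) (11.0003, 0) (13.6939, 40) (0, 40)]  |A|=493.8842
3. ⊥bis P3·P1 via (11.44,7.59): [(0, 0) (6.0717, 0) (11.519, 7.7016) (13.6939, 40) (0, 40)]  |A|=474.9049
4. ⊥bis P3·P2 via (6.835,12.83): [(0, 0) (6.0717, 0) (6.4159, 0.4866) (7.7576, 40) (0, 40)]  |A|=283.0588
5. canonical 5-gon: [(0, 0) (6.0717, 0) (6.4159, 0.4866) (7.7576, 40) (0, 40)]
6. shoelace: 283.0588

Area of P3's cell: 283.0588 (5 vertices)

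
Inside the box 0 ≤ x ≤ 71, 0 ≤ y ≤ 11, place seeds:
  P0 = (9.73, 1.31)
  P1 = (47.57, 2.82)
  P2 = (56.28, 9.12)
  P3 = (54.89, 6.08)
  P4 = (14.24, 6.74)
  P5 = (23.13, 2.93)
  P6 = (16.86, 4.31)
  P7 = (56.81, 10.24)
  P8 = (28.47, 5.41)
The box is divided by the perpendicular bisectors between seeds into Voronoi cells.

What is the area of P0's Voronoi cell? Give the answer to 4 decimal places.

1. box [0,71]×[0,11]: [(0, 0) (71, 0) (71, 11) (0, 11)]
2. ⊥bis P0·P1 via (28.65,2.065): [(0, 0) (28.7324, 0) (28.2935, 11) (0, 11)]  |A|=313.6422
3. ⊥bis P0·P2 via (33.005,5.215): [(0, 0) (28.7324, 0) (28.2935, 11) (0, 11)]  |A|=313.6422
4. ⊥bis P0·P3 via (32.31,3.695): [(0, 0) (28.7324, 0) (28.2935, 11) (0, 11)]  |A|=313.6422
5. ⊥bis P0·P4 via (11.985,4.025): [(0, 0) (16.8311, 0) (3.5872, 11) (0, 11)]  |A|=112.3002
6. ⊥bis P0·P5 via (16.43,2.12): [(0, 0) (16.6863, 0) (16.6701, 0.1337) (3.5872, 11) (0, 11)]  |A|=112.2906
7. ⊥bis P0·P6 via (13.295,2.81): [(0, 0) (14.4773, 0) (13.2129, 3.0052) (3.5872, 11) (0, 11)]  |A|=108.7636
8. ⊥bis P0·P7 via (33.27,5.775): [(0, 0) (14.4773, 0) (13.2129, 3.0052) (3.5872, 11) (0, 11)]  |A|=108.7636
9. ⊥bis P0·P8 via (19.1,3.36): [(0, 0) (14.4773, 0) (13.2129, 3.0052) (3.5872, 11) (0, 11)]  |A|=108.7636
10. canonical 5-gon: [(0, 0) (14.4773, 0) (13.2129, 3.0052) (3.5872, 11) (0, 11)]
11. shoelace: 108.7636

Area of P0's cell: 108.7636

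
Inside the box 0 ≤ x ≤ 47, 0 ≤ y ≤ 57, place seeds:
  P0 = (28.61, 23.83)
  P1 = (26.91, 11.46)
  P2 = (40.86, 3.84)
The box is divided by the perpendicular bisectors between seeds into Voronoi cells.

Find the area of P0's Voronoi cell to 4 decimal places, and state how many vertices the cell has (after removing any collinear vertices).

1. box [0,47]×[0,57]: [(0, 0) (47, 0) (47, 57) (0, 57)]
2. ⊥bis P0·P1 via (27.76,17.645): [(0, 21.46) (47, 15.0009) (47, 57) (0, 57)]  |A|=1822.1689
3. ⊥bis P0·P2 via (34.735,13.835): [(0, 21.46) (38.5357, 16.1641) (47, 21.3511) (47, 57) (0, 57)]  |A|=1795.2939
4. canonical 5-gon: [(0, 21.46) (38.5357, 16.1641) (47, 21.3511) (47, 57) (0, 57)]
5. shoelace: 1795.2939

Area of P0's cell: 1795.2939 (5 vertices)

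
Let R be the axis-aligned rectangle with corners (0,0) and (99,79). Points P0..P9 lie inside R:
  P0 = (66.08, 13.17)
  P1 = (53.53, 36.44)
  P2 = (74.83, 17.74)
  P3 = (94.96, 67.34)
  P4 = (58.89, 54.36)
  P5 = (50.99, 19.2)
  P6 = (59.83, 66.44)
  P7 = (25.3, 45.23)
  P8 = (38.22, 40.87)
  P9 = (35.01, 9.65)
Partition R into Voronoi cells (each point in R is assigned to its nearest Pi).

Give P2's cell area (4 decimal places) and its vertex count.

Area of P2's cell: 1134.3771 (6 vertices)

1. box [0,99]×[0,79]: [(0, 0) (99, 0) (99, 79) (0, 79)]
2. ⊥bis P2·P0 via (70.455,15.455): [(78.5269, 0) (99, 0) (99, 79) (37.2664, 79)]  |A|=3247.1654
3. ⊥bis P2·P1 via (64.18,27.09): [(64.3043, 27.2316) (78.5269, 0) (99, 0) (99, 66.7513)]  |A|=1436.7489
4. ⊥bis P2·P3 via (84.895,42.54): [(79.6227, 44.6798) (64.3043, 27.2316) (78.5269, 0) (99, 0) (99, 36.8155)]  |A|=1146.7112
5. ⊥bis P2·P4 via (66.86,36.05): [(83.2778, 43.1963) (75.2541, 39.7038) (64.3043, 27.2316) (78.5269, 0) (99, 0) (99, 36.8155)]  |A|=1134.3771
6. ⊥bis P2·P5 via (62.91,18.47): [(83.2778, 43.1963) (75.2541, 39.7038) (64.3043, 27.2316) (78.5269, 0) (99, 0) (99, 36.8155)]  |A|=1134.3771
7. ⊥bis P2·P6 via (67.33,42.09): [(83.2778, 43.1963) (75.2541, 39.7038) (64.3043, 27.2316) (78.5269, 0) (99, 0) (99, 36.8155)]  |A|=1134.3771
8. ⊥bis P2·P7 via (50.065,31.485): [(83.2778, 43.1963) (75.2541, 39.7038) (64.3043, 27.2316) (78.5269, 0) (99, 0) (99, 36.8155)]  |A|=1134.3771
9. ⊥bis P2·P8 via (56.525,29.305): [(83.2778, 43.1963) (75.2541, 39.7038) (64.3043, 27.2316) (78.5269, 0) (99, 0) (99, 36.8155)]  |A|=1134.3771
10. ⊥bis P2·P9 via (54.92,13.695): [(83.2778, 43.1963) (75.2541, 39.7038) (64.3043, 27.2316) (78.5269, 0) (99, 0) (99, 36.8155)]  |A|=1134.3771
11. canonical 6-gon: [(83.2778, 43.1963) (75.2541, 39.7038) (64.3043, 27.2316) (78.5269, 0) (99, 0) (99, 36.8155)]
12. shoelace: 1134.3771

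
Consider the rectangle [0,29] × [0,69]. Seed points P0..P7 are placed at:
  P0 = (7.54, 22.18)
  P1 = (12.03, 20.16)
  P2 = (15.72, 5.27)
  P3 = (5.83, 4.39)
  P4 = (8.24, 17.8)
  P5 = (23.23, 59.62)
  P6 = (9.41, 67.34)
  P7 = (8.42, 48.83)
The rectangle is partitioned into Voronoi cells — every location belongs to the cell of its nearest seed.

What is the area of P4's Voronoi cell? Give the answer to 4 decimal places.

1. box [0,29]×[0,69]: [(0, 0) (29, 0) (29, 69) (0, 69)]
2. ⊥bis P4·P0 via (7.89,19.99): [(0, 18.729) (0, 0) (29, 0) (29, 23.3637)]  |A|=610.3454
3. ⊥bis P4·P1 via (10.135,18.98): [(9.3598, 20.2249) (0, 18.729) (0, 0) (21.9537, 0)]  |A|=309.6557
4. ⊥bis P4·P2 via (11.98,11.535): [(14.0146, 12.7496) (9.3598, 20.2249) (0, 18.729) (0, 4.3833)]  |A|=138.99
5. ⊥bis P4·P3 via (7.035,11.095): [(10.2693, 10.5137) (14.0146, 12.7496) (9.3598, 20.2249) (0, 18.729) (0, 12.3593)]  |A|=98.0363
6. ⊥bis P4·P5 via (15.735,38.71): [(10.2693, 10.5137) (14.0146, 12.7496) (9.3598, 20.2249) (0, 18.729) (0, 12.3593)]  |A|=98.0363
7. ⊥bis P4·P6 via (8.825,42.57): [(10.2693, 10.5137) (14.0146, 12.7496) (9.3598, 20.2249) (0, 18.729) (0, 12.3593)]  |A|=98.0363
8. ⊥bis P4·P7 via (8.33,33.315): [(10.2693, 10.5137) (14.0146, 12.7496) (9.3598, 20.2249) (0, 18.729) (0, 12.3593)]  |A|=98.0363
9. canonical 5-gon: [(10.2693, 10.5137) (14.0146, 12.7496) (9.3598, 20.2249) (0, 18.729) (0, 12.3593)]
10. shoelace: 98.0363

Area of P4's cell: 98.0363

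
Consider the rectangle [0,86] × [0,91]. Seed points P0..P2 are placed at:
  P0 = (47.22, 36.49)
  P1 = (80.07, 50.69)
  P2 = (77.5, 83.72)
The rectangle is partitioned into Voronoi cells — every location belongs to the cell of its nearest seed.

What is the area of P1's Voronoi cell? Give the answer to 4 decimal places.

1. box [0,86]×[0,91]: [(0, 0) (86, 0) (86, 91) (0, 91)]
2. ⊥bis P1·P0 via (63.645,43.59): [(82.4876, 0) (86, 0) (86, 91) (43.1512, 91)]  |A|=2109.4375
3. ⊥bis P1·P2 via (78.785,67.205): [(54.2618, 65.2969) (82.4876, 0) (86, 0) (86, 67.7664)]  |A|=1190.0672
4. canonical 4-gon: [(54.2618, 65.2969) (82.4876, 0) (86, 0) (86, 67.7664)]
5. shoelace: 1190.0672

Area of P1's cell: 1190.0672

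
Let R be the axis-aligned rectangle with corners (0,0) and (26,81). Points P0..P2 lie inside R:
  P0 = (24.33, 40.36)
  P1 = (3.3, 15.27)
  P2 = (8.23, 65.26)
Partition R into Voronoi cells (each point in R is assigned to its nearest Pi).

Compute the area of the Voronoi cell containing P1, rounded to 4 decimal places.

Area of P1's cell: 740.9511

1. box [0,26]×[0,81]: [(0, 0) (26, 0) (26, 81) (0, 81)]
2. ⊥bis P1·P0 via (13.815,27.815): [(0, 39.3945) (0, 0) (26, 0) (26, 17.6017)]  |A|=740.9511
3. ⊥bis P1·P2 via (5.765,40.265): [(0, 39.3945) (0, 0) (26, 0) (26, 17.6017)]  |A|=740.9511
4. canonical 4-gon: [(0, 39.3945) (0, 0) (26, 0) (26, 17.6017)]
5. shoelace: 740.9511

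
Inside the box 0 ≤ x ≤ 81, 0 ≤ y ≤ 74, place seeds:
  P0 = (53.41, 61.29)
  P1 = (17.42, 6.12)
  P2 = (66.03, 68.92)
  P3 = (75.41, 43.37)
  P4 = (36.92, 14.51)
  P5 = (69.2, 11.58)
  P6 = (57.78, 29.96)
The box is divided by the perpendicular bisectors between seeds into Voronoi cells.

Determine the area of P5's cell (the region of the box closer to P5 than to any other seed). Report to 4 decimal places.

Area of P5's cell: 628.2992

1. box [0,81]×[0,74]: [(0, 0) (81, 0) (81, 74) (0, 74)]
2. ⊥bis P5·P0 via (61.305,36.435): [(0, 16.9619) (0, 0) (81, 0) (81, 42.691)]  |A|=2415.9426
3. ⊥bis P5·P1 via (43.31,8.85): [(41.0787, 30.0103) (44.2432, 0) (81, 0) (81, 42.691)]  |A|=1403.6797
4. ⊥bis P5·P2 via (67.615,40.25): [(74.5165, 40.6315) (41.0787, 30.0103) (44.2432, 0) (81, 0) (81, 40.99)]  |A|=1398.1656
5. ⊥bis P5·P3 via (72.305,27.475): [(48.0274, 32.2175) (41.0787, 30.0103) (44.2432, 0) (81, 0) (81, 25.7765)]  |A|=1124.8228
6. ⊥bis P5·P4 via (53.06,13.045): [(54.6823, 30.9175) (51.8759, 0) (81, 0) (81, 25.7765)]  |A|=789.4112
7. ⊥bis P5·P6 via (63.49,20.77): [(73.8087, 27.1813) (53.1797, 14.3639) (51.8759, 0) (81, 0) (81, 25.7765)]  |A|=628.2992
8. canonical 5-gon: [(73.8087, 27.1813) (53.1797, 14.3639) (51.8759, 0) (81, 0) (81, 25.7765)]
9. shoelace: 628.2992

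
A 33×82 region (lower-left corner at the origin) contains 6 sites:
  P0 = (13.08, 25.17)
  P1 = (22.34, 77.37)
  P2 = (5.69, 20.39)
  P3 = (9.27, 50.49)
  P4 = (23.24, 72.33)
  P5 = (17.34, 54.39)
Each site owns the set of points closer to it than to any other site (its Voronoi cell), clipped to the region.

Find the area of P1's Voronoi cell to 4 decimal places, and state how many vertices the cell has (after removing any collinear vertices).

Area of P1's cell: 272.4922 (5 vertices)

1. box [0,33]×[0,82]: [(0, 0) (33, 0) (33, 82) (0, 82)]
2. ⊥bis P1·P0 via (17.71,51.27): [(0, 54.4117) (33, 48.5576) (33, 82) (0, 82)]  |A|=1007.0066
3. ⊥bis P1·P2 via (14.015,48.88): [(0, 54.4117) (33, 48.5576) (33, 82) (0, 82)]  |A|=1007.0066
4. ⊥bis P1·P3 via (15.805,63.93): [(0, 71.6149) (33, 55.5692) (33, 82) (0, 82)]  |A|=607.4618
5. ⊥bis P1·P4 via (22.79,74.85): [(0, 71.6149) (1.2554, 71.0045) (33, 76.6732) (33, 82) (0, 82)]  |A|=272.4922
6. ⊥bis P1·P5 via (19.84,65.88): [(0, 71.6149) (1.2554, 71.0045) (33, 76.6732) (33, 82) (0, 82)]  |A|=272.4922
7. canonical 5-gon: [(0, 71.6149) (1.2554, 71.0045) (33, 76.6732) (33, 82) (0, 82)]
8. shoelace: 272.4922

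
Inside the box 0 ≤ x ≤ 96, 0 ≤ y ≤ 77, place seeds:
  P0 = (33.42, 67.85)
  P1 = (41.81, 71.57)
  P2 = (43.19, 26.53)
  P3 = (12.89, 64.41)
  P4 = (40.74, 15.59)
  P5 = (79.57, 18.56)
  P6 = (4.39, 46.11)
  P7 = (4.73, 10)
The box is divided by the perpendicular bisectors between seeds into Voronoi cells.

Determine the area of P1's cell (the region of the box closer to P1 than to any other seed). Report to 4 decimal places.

Area of P1's cell: 1225.7421

1. box [0,96]×[0,77]: [(0, 0) (96, 0) (96, 77) (0, 77)]
2. ⊥bis P1·P0 via (37.615,69.71): [(68.5234, 0) (96, 0) (96, 77) (34.3827, 77)]  |A|=3430.1155
3. ⊥bis P1·P2 via (42.5,49.05): [(46.718, 49.1792) (96, 50.6892) (96, 77) (34.3827, 77)]  |A|=1505.4436
4. ⊥bis P1·P3 via (27.35,67.99): [(46.718, 49.1792) (96, 50.6892) (96, 77) (34.3827, 77)]  |A|=1505.4436
5. ⊥bis P1·P4 via (41.275,43.58): [(46.718, 49.1792) (96, 50.6892) (96, 77) (34.3827, 77)]  |A|=1505.4436
6. ⊥bis P1·P5 via (60.69,45.065): [(46.718, 49.1792) (67.3534, 49.8115) (96, 70.217) (96, 77) (34.3827, 77)]  |A|=1225.7421
7. ⊥bis P1·P6 via (23.1,58.84): [(46.718, 49.1792) (67.3534, 49.8115) (96, 70.217) (96, 77) (34.3827, 77)]  |A|=1225.7421
8. ⊥bis P1·P7 via (23.27,40.785): [(46.718, 49.1792) (67.3534, 49.8115) (96, 70.217) (96, 77) (34.3827, 77)]  |A|=1225.7421
9. canonical 5-gon: [(46.718, 49.1792) (67.3534, 49.8115) (96, 70.217) (96, 77) (34.3827, 77)]
10. shoelace: 1225.7421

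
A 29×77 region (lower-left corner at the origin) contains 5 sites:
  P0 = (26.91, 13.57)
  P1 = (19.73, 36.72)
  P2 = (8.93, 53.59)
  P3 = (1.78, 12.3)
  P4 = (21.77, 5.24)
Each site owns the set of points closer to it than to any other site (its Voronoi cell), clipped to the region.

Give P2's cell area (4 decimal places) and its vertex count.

Area of P2's cell: 920.3489 (4 vertices)

1. box [0,29]×[0,77]: [(0, 0) (29, 0) (29, 77) (0, 77)]
2. ⊥bis P2·P0 via (17.92,33.58): [(0, 25.529) (29, 38.558) (29, 77) (0, 77)]  |A|=1303.7391
3. ⊥bis P2·P1 via (14.33,45.155): [(0, 35.9811) (29, 54.5466) (29, 77) (0, 77)]  |A|=920.3489
4. ⊥bis P2·P3 via (5.355,32.945): [(0, 35.9811) (29, 54.5466) (29, 77) (0, 77)]  |A|=920.3489
5. ⊥bis P2·P4 via (15.35,29.415): [(0, 35.9811) (29, 54.5466) (29, 77) (0, 77)]  |A|=920.3489
6. canonical 4-gon: [(0, 35.9811) (29, 54.5466) (29, 77) (0, 77)]
7. shoelace: 920.3489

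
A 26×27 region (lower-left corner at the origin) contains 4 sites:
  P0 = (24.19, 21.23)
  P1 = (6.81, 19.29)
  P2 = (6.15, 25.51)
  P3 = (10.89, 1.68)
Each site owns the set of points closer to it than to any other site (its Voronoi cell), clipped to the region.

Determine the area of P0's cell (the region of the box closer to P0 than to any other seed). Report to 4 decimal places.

Area of P0's cell: 183.0037

1. box [0,26]×[0,27]: [(0, 0) (26, 0) (26, 27) (0, 27)]
2. ⊥bis P0·P1 via (15.5,20.26): [(17.7615, 0) (26, 0) (26, 27) (14.7477, 27)]  |A|=263.1267
3. ⊥bis P0·P2 via (15.17,23.37): [(15.1583, 23.3209) (17.7615, 0) (26, 0) (26, 27) (16.0312, 27)]  |A|=260.7655
4. ⊥bis P0·P3 via (17.54,11.455): [(15.1583, 23.3209) (16.396, 12.2333) (26, 5.6996) (26, 27) (16.0312, 27)]  |A|=183.0037
5. canonical 5-gon: [(15.1583, 23.3209) (16.396, 12.2333) (26, 5.6996) (26, 27) (16.0312, 27)]
6. shoelace: 183.0037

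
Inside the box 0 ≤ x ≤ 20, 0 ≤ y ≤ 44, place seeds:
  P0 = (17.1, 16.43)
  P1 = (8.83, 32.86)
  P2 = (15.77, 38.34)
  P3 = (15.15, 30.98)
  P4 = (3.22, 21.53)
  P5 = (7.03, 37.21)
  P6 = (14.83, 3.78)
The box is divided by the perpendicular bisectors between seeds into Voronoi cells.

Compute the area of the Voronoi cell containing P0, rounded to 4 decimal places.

1. box [0,20]×[0,44]: [(0, 0) (20, 0) (20, 44) (0, 44)]
2. ⊥bis P0·P1 via (12.965,24.645): [(0, 18.1191) (0, 0) (20, 0) (20, 28.186)]  |A|=463.0515
3. ⊥bis P0·P2 via (16.435,27.385): [(18.6792, 27.5212) (0, 18.1191) (0, 0) (20, 0) (20, 27.6014)]  |A|=462.6654
4. ⊥bis P0·P3 via (16.125,23.705): [(9.2731, 22.7867) (0, 18.1191) (0, 0) (20, 0) (20, 24.2243)]  |A|=441.8031
5. ⊥bis P0·P4 via (10.16,18.98): [(11.6771, 23.1089) (3.1861, 0) (20, 0) (20, 24.2243)]  |A|=295.0838
6. ⊥bis P0·P5 via (12.065,26.82): [(11.6771, 23.1089) (3.1861, 0) (20, 0) (20, 24.2243)]  |A|=295.0838
7. ⊥bis P0·P6 via (15.965,10.105): [(11.6771, 23.1089) (7.4598, 11.6312) (20, 9.3809) (20, 24.2243)]  |A|=138.4812
8. canonical 4-gon: [(11.6771, 23.1089) (7.4598, 11.6312) (20, 9.3809) (20, 24.2243)]
9. shoelace: 138.4812

Area of P0's cell: 138.4812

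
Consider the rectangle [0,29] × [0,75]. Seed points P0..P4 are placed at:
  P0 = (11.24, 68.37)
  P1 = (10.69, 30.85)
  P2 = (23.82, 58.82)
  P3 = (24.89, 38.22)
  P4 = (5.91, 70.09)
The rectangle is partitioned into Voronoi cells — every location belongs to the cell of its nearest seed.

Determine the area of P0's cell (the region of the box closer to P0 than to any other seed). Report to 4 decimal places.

Area of P0's cell: 258.8066

1. box [0,29]×[0,75]: [(0, 0) (29, 0) (29, 75) (0, 75)]
2. ⊥bis P0·P1 via (10.965,49.61): [(0, 49.7707) (29, 49.3456) (29, 75) (0, 75)]  |A|=737.8128
3. ⊥bis P0·P2 via (17.53,63.595): [(0, 49.7707) (6.958, 49.6687) (26.188, 75) (0, 75)]  |A|=419.4602
4. ⊥bis P0·P3 via (18.065,53.295): [(0, 49.7707) (6.958, 49.6687) (26.188, 75) (0, 75)]  |A|=419.4602
5. ⊥bis P0·P4 via (8.575,69.23): [(2.2847, 49.7372) (6.958, 49.6687) (26.188, 75) (10.437, 75)]  |A|=258.8066
6. canonical 4-gon: [(2.2847, 49.7372) (6.958, 49.6687) (26.188, 75) (10.437, 75)]
7. shoelace: 258.8066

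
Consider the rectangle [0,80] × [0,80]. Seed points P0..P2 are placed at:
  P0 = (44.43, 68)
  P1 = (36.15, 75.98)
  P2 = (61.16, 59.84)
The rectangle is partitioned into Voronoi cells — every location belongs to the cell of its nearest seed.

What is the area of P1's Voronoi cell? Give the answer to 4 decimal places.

Area of P1's cell: 1195.7955

1. box [0,80]×[0,80]: [(0, 0) (80, 0) (80, 80) (0, 80)]
2. ⊥bis P1·P0 via (40.29,71.99): [(0, 30.1853) (48.0098, 80) (0, 80)]  |A|=1195.7955
3. ⊥bis P1·P2 via (48.655,67.91): [(0, 30.1853) (48.0098, 80) (0, 80)]  |A|=1195.7955
4. canonical 3-gon: [(0, 30.1853) (48.0098, 80) (0, 80)]
5. shoelace: 1195.7955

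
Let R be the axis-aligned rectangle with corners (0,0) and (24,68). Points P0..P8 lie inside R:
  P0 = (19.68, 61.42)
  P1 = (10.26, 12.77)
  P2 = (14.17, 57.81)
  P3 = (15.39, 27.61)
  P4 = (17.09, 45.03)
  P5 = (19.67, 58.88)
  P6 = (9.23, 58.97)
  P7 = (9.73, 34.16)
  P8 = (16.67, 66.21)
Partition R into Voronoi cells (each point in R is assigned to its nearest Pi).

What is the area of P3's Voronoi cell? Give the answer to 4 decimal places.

1. box [0,24]×[0,68]: [(0, 0) (24, 0) (24, 68) (0, 68)]
2. ⊥bis P3·P0 via (17.535,44.515): [(0, 46.7399) (0, 0) (24, 0) (24, 43.6947)]  |A|=1085.2155
3. ⊥bis P3·P1 via (12.825,20.19): [(0, 46.7399) (0, 24.6234) (24, 16.3269) (24, 43.6947)]  |A|=593.8109
4. ⊥bis P3·P2 via (14.78,42.71): [(0, 42.1129) (0, 24.6234) (24, 16.3269) (24, 43.0825)]  |A|=530.9401
5. ⊥bis P3·P4 via (16.24,36.32): [(0, 37.9048) (0, 24.6234) (24, 16.3269) (24, 35.5627)]  |A|=390.206
6. ⊥bis P3·P5 via (17.53,43.245): [(0, 37.9048) (0, 24.6234) (24, 16.3269) (24, 35.5627)]  |A|=390.206
7. ⊥bis P3·P6 via (12.31,43.29): [(0, 37.9048) (0, 24.6234) (24, 16.3269) (24, 35.5627)]  |A|=390.206
8. ⊥bis P3·P7 via (12.56,30.885): [(18.5848, 36.0912) (3.7955, 23.3114) (24, 16.3269) (24, 35.5627)]  |A|=232.8349
9. ⊥bis P3·P8 via (16.03,46.91): [(18.5848, 36.0912) (3.7955, 23.3114) (24, 16.3269) (24, 35.5627)]  |A|=232.8349
10. canonical 4-gon: [(18.5848, 36.0912) (3.7955, 23.3114) (24, 16.3269) (24, 35.5627)]
11. shoelace: 232.8349

Area of P3's cell: 232.8349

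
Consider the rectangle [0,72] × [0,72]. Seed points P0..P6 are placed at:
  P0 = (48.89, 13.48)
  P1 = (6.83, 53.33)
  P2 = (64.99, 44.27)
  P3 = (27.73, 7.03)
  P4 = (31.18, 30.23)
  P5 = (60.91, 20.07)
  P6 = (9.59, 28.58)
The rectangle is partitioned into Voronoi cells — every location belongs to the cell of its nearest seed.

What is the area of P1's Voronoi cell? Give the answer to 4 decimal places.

1. box [0,72]×[0,72]: [(0, 0) (72, 0) (72, 72) (0, 72)]
2. ⊥bis P1·P0 via (27.86,33.405): [(0, 3.9999) (64.4271, 72) (0, 72)]  |A|=2190.5221
3. ⊥bis P1·P2 via (35.91,48.8): [(0, 3.9999) (34.6239, 40.544) (39.524, 72) (0, 72)]  |A|=1798.8474
4. ⊥bis P1·P3 via (17.28,30.18): [(0, 22.3797) (30.4274, 36.1148) (34.6239, 40.544) (39.524, 72) (0, 72)]  |A|=1519.2226
5. ⊥bis P1·P4 via (19.005,41.78): [(0, 22.3797) (1.0505, 22.8539) (37.9229, 61.7216) (39.524, 72) (0, 72)]  |A|=1155.6669
6. ⊥bis P1·P5 via (33.87,36.7): [(0, 22.3797) (1.0505, 22.8539) (37.9229, 61.7216) (39.524, 72) (0, 72)]  |A|=1155.6669
7. ⊥bis P1·P6 via (8.21,40.955): [(0, 40.0395) (19.4069, 42.2036) (37.9229, 61.7216) (39.524, 72) (0, 72)]  |A|=978.4957
8. canonical 5-gon: [(0, 40.0395) (19.4069, 42.2036) (37.9229, 61.7216) (39.524, 72) (0, 72)]
9. shoelace: 978.4957

Area of P1's cell: 978.4957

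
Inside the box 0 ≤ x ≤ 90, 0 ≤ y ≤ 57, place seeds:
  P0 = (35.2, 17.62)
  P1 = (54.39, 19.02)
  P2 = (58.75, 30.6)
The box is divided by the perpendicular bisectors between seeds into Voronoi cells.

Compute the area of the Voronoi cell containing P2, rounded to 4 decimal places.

Area of P2's cell: 1869.6768

1. box [0,90]×[0,57]: [(0, 0) (90, 0) (90, 57) (0, 57)]
2. ⊥bis P2·P0 via (46.975,24.11): [(60.2637, 0) (90, 0) (90, 57) (28.8471, 57)]  |A|=2590.3437
3. ⊥bis P2·P1 via (56.57,24.81): [(43.9756, 29.5519) (90, 12.2232) (90, 57) (28.8471, 57)]  |A|=1869.6768
4. canonical 4-gon: [(43.9756, 29.5519) (90, 12.2232) (90, 57) (28.8471, 57)]
5. shoelace: 1869.6768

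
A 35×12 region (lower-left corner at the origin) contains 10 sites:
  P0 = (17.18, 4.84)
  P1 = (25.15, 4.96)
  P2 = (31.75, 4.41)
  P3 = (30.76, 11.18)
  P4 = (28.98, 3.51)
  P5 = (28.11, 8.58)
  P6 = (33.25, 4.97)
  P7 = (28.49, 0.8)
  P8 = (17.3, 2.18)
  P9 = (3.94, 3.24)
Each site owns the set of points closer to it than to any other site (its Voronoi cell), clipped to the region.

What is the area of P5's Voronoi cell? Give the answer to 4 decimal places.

1. box [0,35]×[0,12]: [(0, 0) (35, 0) (35, 12) (0, 12)]
2. ⊥bis P5·P0 via (22.645,6.71): [(24.941, 0) (35, 0) (35, 12) (20.8349, 12)]  |A|=145.3446
3. ⊥bis P5·P1 via (26.63,6.77): [(21.0684, 11.3176) (34.9095, 0) (35, 0) (35, 12) (20.8349, 12)]  |A|=88.9347
4. ⊥bis P5·P2 via (29.93,6.495): [(21.0684, 11.3176) (28.4966, 5.2438) (35, 10.9206) (35, 12) (20.8349, 12)]  |A|=53.1867
5. ⊥bis P5·P3 via (29.435,9.88): [(21.0684, 11.3176) (28.4966, 5.2438) (31.4523, 7.8239) (27.355, 12) (20.8349, 12)]  |A|=35.3088
6. ⊥bis P5·P4 via (28.545,6.045): [(21.0684, 11.3176) (27.695, 5.8991) (29.6272, 6.2307) (31.4523, 7.8239) (27.355, 12) (20.8349, 12)]  |A|=34.5427
7. ⊥bis P5·P6 via (30.68,6.775): [(21.0684, 11.3176) (27.695, 5.8991) (29.6272, 6.2307) (31.3601, 7.7433) (31.4315, 7.8451) (27.355, 12) (20.8349, 12)]  |A|=34.5409
8. ⊥bis P5·P7 via (28.3,4.69): [(21.0684, 11.3176) (27.695, 5.8991) (29.6272, 6.2307) (31.3601, 7.7433) (31.4315, 7.8451) (27.355, 12) (20.8349, 12)]  |A|=34.5409
9. ⊥bis P5·P8 via (22.705,5.38): [(21.0684, 11.3176) (27.695, 5.8991) (29.6272, 6.2307) (31.3601, 7.7433) (31.4315, 7.8451) (27.355, 12) (20.8349, 12)]  |A|=34.5409
10. ⊥bis P5·P9 via (16.025,5.91): [(21.0684, 11.3176) (27.695, 5.8991) (29.6272, 6.2307) (31.3601, 7.7433) (31.4315, 7.8451) (27.355, 12) (20.8349, 12)]  |A|=34.5409
11. canonical 7-gon: [(21.0684, 11.3176) (27.695, 5.8991) (29.6272, 6.2307) (31.3601, 7.7433) (31.4315, 7.8451) (27.355, 12) (20.8349, 12)]
12. shoelace: 34.5409

Area of P5's cell: 34.5409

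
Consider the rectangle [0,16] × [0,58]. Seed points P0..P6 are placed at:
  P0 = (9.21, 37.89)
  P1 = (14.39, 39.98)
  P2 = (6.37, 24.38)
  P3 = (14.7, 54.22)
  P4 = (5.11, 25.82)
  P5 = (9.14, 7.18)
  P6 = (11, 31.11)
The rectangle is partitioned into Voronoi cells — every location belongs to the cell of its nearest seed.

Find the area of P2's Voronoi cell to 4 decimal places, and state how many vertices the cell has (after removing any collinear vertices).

Area of P2's cell: 138.8090 (5 vertices)

1. box [0,16]×[0,58]: [(0, 0) (16, 0) (16, 58) (0, 58)]
2. ⊥bis P2·P0 via (7.79,31.135): [(0, 32.7726) (0, 0) (16, 0) (16, 29.4091)]  |A|=497.4537
3. ⊥bis P2·P1 via (10.38,32.18): [(15.6104, 29.491) (0, 32.7726) (0, 0) (16, 0) (16, 29.2907)]  |A|=497.4306
4. ⊥bis P2·P3 via (10.535,39.3): [(15.6104, 29.491) (0, 32.7726) (0, 0) (16, 0) (16, 29.2907)]  |A|=497.4306
5. ⊥bis P2·P4 via (5.74,25.1): [(15.6104, 29.491) (11.6982, 30.3134) (0, 20.0775) (0, 0) (16, 0) (16, 29.2907)]  |A|=423.1758
6. ⊥bis P2·P5 via (7.755,15.78): [(15.6104, 29.491) (11.6982, 30.3134) (0, 20.0775) (0, 14.5311) (16, 17.1078) (16, 29.2907)]  |A|=170.0645
7. ⊥bis P2·P6 via (8.685,27.745): [(8.7286, 27.715) (0, 20.0775) (0, 14.5311) (16, 17.1078) (16, 22.7125)]  |A|=138.809
8. canonical 5-gon: [(8.7286, 27.715) (0, 20.0775) (0, 14.5311) (16, 17.1078) (16, 22.7125)]
9. shoelace: 138.809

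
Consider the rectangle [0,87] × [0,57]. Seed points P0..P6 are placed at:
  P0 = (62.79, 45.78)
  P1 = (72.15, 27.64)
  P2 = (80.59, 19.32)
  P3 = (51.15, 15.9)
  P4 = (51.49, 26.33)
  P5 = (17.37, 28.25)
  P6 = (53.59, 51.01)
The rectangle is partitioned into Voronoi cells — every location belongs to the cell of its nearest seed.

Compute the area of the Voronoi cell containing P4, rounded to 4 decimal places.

1. box [0,87]×[0,57]: [(0, 0) (87, 0) (87, 57) (0, 57)]
2. ⊥bis P4·P0 via (57.14,36.055): [(0, 0) (87, 0) (87, 18.707) (21.0887, 57) (0, 57)]  |A|=3697.0294
3. ⊥bis P4·P1 via (61.82,26.985): [(0, 0) (63.5311, 0) (61.4019, 33.5789) (21.0887, 57) (0, 57)]  |A|=3063.5659
4. ⊥bis P4·P2 via (66.04,22.825): [(0, 0) (60.5416, 0) (62.9081, 9.824) (61.4019, 33.5789) (21.0887, 57) (0, 57)]  |A|=3048.8818
5. ⊥bis P4·P3 via (51.32,21.115): [(0, 22.7879) (62.2147, 20.7599) (61.4019, 33.5789) (21.0887, 57) (0, 57)]  |A|=1695.2456
6. ⊥bis P4·P5 via (34.43,27.29): [(34.1141, 21.6759) (62.2147, 20.7599) (61.4019, 33.5789) (35.6266, 48.5538)]  |A|=537.4584
7. ⊥bis P4·P6 via (52.54,38.67): [(35.1536, 40.1494) (34.1141, 21.6759) (62.2147, 20.7599) (61.4019, 33.5789) (52.6559, 38.6601)]  |A|=463.5578
8. canonical 5-gon: [(35.1536, 40.1494) (34.1141, 21.6759) (62.2147, 20.7599) (61.4019, 33.5789) (52.6559, 38.6601)]
9. shoelace: 463.5578

Area of P4's cell: 463.5578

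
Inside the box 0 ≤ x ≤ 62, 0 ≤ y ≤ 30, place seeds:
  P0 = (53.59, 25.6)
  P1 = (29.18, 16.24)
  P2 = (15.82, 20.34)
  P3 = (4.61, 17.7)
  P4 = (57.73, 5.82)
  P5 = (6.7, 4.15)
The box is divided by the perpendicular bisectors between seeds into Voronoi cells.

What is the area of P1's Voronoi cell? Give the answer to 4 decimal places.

1. box [0,62]×[0,30]: [(0, 0) (62, 0) (62, 30) (0, 30)]
2. ⊥bis P1·P0 via (41.385,20.92): [(0, 0) (49.4068, 0) (37.9033, 30) (0, 30)]  |A|=1309.6506
3. ⊥bis P1·P2 via (22.5,18.29): [(16.8871, 0) (49.4068, 0) (37.9033, 30) (26.0936, 30)]  |A|=664.9403
4. ⊥bis P1·P3 via (16.895,16.97): [(16.8871, 0) (49.4068, 0) (37.9033, 30) (26.0936, 30)]  |A|=664.9403
5. ⊥bis P1·P4 via (43.455,11.03): [(16.8871, 0) (39.4293, 0) (44.2949, 13.3313) (37.9033, 30) (26.0936, 30)]  |A|=598.4345
6. ⊥bis P1·P5 via (17.94,10.195): [(19.2616, 7.7376) (23.423, 0) (39.4293, 0) (44.2949, 13.3313) (37.9033, 30) (26.0936, 30)]  |A|=573.1482
7. canonical 6-gon: [(19.2616, 7.7376) (23.423, 0) (39.4293, 0) (44.2949, 13.3313) (37.9033, 30) (26.0936, 30)]
8. shoelace: 573.1482

Area of P1's cell: 573.1482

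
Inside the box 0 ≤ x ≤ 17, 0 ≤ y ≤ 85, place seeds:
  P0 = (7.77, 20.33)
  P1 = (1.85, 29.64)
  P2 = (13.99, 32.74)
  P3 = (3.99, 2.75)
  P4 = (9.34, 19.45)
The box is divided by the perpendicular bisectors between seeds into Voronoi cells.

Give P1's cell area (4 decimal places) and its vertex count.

1. box [0,17]×[0,85]: [(0, 0) (17, 0) (17, 85) (0, 85)]
2. ⊥bis P1·P0 via (4.81,24.985): [(0, 21.9264) (17, 32.7363) (17, 85) (0, 85)]  |A|=980.3665
3. ⊥bis P1·P2 via (7.92,31.19): [(0, 62.2057) (0, 21.9264) (8.8487, 27.5531)]  |A|=178.2096
4. ⊥bis P1·P3 via (2.92,16.195): [(0, 62.2057) (0, 21.9264) (8.8487, 27.5531)]  |A|=178.2096
5. ⊥bis P1·P4 via (5.595,24.545): [(0, 62.2057) (0, 21.9264) (8.8487, 27.5531)]  |A|=178.2096
6. canonical 3-gon: [(0, 62.2057) (0, 21.9264) (8.8487, 27.5531)]
7. shoelace: 178.2096

Area of P1's cell: 178.2096 (3 vertices)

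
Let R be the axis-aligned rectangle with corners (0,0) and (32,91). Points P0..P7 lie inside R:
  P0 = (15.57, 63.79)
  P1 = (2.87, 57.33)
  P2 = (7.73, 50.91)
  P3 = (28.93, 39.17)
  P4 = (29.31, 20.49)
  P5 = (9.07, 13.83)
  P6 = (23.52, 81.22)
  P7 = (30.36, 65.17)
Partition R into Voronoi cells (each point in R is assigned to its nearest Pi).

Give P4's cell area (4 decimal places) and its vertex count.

Area of P4's cell: 358.1622 (4 vertices)

1. box [0,32]×[0,91]: [(0, 0) (32, 0) (32, 91) (0, 91)]
2. ⊥bis P4·P0 via (22.44,42.14): [(0, 35.0193) (0, 0) (32, 0) (32, 45.1736)]  |A|=1283.0865
3. ⊥bis P4·P1 via (16.09,38.91): [(19.1247, 41.088) (0, 27.3622) (0, 0) (32, 0) (32, 45.1736)]  |A|=1209.8669
4. ⊥bis P4·P2 via (18.52,35.7): [(31.7726, 45.1014) (0, 22.5619) (0, 0) (32, 0) (32, 45.1736)]  |A|=1085.1837
5. ⊥bis P4·P3 via (29.12,29.83): [(9.6882, 29.4347) (0, 22.5619) (0, 0) (32, 0) (32, 29.8886)]  |A|=913.6814
6. ⊥bis P4·P5 via (19.19,17.16): [(15.1147, 29.5451) (24.8365, 0) (32, 0) (32, 29.8886)]  |A|=358.1622
7. ⊥bis P4·P6 via (26.415,50.855): [(15.1147, 29.5451) (24.8365, 0) (32, 0) (32, 29.8886)]  |A|=358.1622
8. ⊥bis P4·P7 via (29.835,42.83): [(15.1147, 29.5451) (24.8365, 0) (32, 0) (32, 29.8886)]  |A|=358.1622
9. canonical 4-gon: [(15.1147, 29.5451) (24.8365, 0) (32, 0) (32, 29.8886)]
10. shoelace: 358.1622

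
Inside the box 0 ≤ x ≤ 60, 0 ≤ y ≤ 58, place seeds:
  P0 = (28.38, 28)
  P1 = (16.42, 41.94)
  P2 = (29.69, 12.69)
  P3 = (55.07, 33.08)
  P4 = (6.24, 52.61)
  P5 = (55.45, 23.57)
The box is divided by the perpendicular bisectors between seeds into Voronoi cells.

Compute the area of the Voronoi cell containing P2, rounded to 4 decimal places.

1. box [0,60]×[0,58]: [(0, 0) (60, 0) (60, 58) (0, 58)]
2. ⊥bis P2·P0 via (29.035,20.345): [(0, 17.8606) (0, 0) (60, 0) (60, 22.9945)]  |A|=1225.6542
3. ⊥bis P2·P1 via (23.055,27.315): [(2.7304, 18.0943) (0, 16.8555) (0, 0) (60, 0) (60, 22.9945)]  |A|=1224.282
4. ⊥bis P2·P3 via (42.38,22.885): [(43.431, 21.5768) (2.7304, 18.0943) (0, 16.8555) (0, 0) (60, 0) (60, 0.9529)]  |A|=1041.6782
5. ⊥bis P2·P4 via (17.965,32.65): [(43.431, 21.5768) (2.7304, 18.0943) (0, 16.8555) (0, 0) (60, 0) (60, 0.9529)]  |A|=1041.6782
6. ⊥bis P2·P5 via (42.57,18.13): [(41.195, 21.3855) (2.7304, 18.0943) (0, 16.8555) (0, 0) (50.2274, 0)]  |A|=903.5803
7. canonical 5-gon: [(41.195, 21.3855) (2.7304, 18.0943) (0, 16.8555) (0, 0) (50.2274, 0)]
8. shoelace: 903.5803

Area of P2's cell: 903.5803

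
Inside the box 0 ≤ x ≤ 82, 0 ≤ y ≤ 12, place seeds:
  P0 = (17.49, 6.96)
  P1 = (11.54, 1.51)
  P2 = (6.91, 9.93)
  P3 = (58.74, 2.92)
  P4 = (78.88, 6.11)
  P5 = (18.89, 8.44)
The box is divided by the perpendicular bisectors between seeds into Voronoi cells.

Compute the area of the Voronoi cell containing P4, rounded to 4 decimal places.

Area of P4's cell: 161.1025

1. box [0,82]×[0,12]: [(0, 0) (82, 0) (82, 12) (0, 12)]
2. ⊥bis P4·P0 via (48.185,6.535): [(48.0945, 0) (82, 0) (82, 12) (48.2607, 12)]  |A|=405.8689
3. ⊥bis P4·P1 via (45.21,3.81): [(48.0945, 0) (82, 0) (82, 12) (48.2607, 12)]  |A|=405.8689
4. ⊥bis P4·P2 via (42.895,8.02): [(48.0945, 0) (82, 0) (82, 12) (48.2607, 12)]  |A|=405.8689
5. ⊥bis P4·P3 via (68.81,4.515): [(69.5251, 0) (82, 0) (82, 12) (67.6244, 12)]  |A|=161.1025
6. ⊥bis P4·P5 via (48.885,7.275): [(69.5251, 0) (82, 0) (82, 12) (67.6244, 12)]  |A|=161.1025
7. canonical 4-gon: [(69.5251, 0) (82, 0) (82, 12) (67.6244, 12)]
8. shoelace: 161.1025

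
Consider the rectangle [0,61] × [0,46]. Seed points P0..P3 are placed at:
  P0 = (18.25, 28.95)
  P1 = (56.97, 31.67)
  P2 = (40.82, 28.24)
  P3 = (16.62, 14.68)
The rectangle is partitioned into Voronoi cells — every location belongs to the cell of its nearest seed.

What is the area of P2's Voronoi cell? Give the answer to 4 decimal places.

1. box [0,61]×[0,46]: [(0, 0) (61, 0) (61, 46) (0, 46)]
2. ⊥bis P2·P0 via (29.535,28.595): [(28.6355, 0) (61, 0) (61, 46) (30.0825, 46)]  |A|=1455.4863
3. ⊥bis P2·P1 via (48.895,29.955): [(28.6355, 0) (55.257, 0) (45.4873, 46) (30.0825, 46)]  |A|=966.6042
4. ⊥bis P2·P3 via (28.72,21.46): [(29.2792, 20.4621) (40.7447, 0) (55.257, 0) (45.4873, 46) (30.0825, 46)]  |A|=842.7142
5. canonical 5-gon: [(29.2792, 20.4621) (40.7447, 0) (55.257, 0) (45.4873, 46) (30.0825, 46)]
6. shoelace: 842.7142

Area of P2's cell: 842.7142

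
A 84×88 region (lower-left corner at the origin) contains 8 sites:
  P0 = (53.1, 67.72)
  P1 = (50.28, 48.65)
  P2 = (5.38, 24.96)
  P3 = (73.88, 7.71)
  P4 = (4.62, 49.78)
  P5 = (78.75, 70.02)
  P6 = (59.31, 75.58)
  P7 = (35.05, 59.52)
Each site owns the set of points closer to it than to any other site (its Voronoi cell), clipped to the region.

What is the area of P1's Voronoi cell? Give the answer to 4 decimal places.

Area of P1's cell: 1273.4842

1. box [0,84]×[0,88]: [(0, 0) (84, 0) (84, 88) (0, 88)]
2. ⊥bis P1·P0 via (51.69,58.185): [(0, 65.8287) (0, 0) (84, 0) (84, 53.4071)]  |A|=5007.9053
3. ⊥bis P1·P2 via (27.83,36.805): [(13.5758, 63.8212) (47.2489, 0) (84, 0) (84, 53.4071)]  |A|=3053.3247
4. ⊥bis P1·P3 via (62.08,28.18): [(13.5758, 63.8212) (39.307, 15.0524) (84, 40.8159) (84, 53.4071)]  |A|=1864.637
5. ⊥bis P1·P4 via (27.45,49.215): [(27.7596, 61.7237) (27.1737, 38.049) (39.307, 15.0524) (84, 40.8159) (84, 53.4071)]  |A|=1696.1239
6. ⊥bis P1·P5 via (64.515,59.335): [(67.0873, 55.9081) (27.7596, 61.7237) (27.1737, 38.049) (39.307, 15.0524) (80.1023, 38.569)]  |A|=1541.2346
7. ⊥bis P1·P6 via (54.795,62.115): [(67.0873, 55.9081) (27.7596, 61.7237) (27.1737, 38.049) (39.307, 15.0524) (80.1023, 38.569)]  |A|=1541.2346
8. ⊥bis P1·P7 via (42.665,54.085): [(67.0873, 55.9081) (46.1735, 59.0008) (28.8934, 34.7895) (39.307, 15.0524) (80.1023, 38.569)]  |A|=1273.4842
9. canonical 5-gon: [(67.0873, 55.9081) (46.1735, 59.0008) (28.8934, 34.7895) (39.307, 15.0524) (80.1023, 38.569)]
10. shoelace: 1273.4842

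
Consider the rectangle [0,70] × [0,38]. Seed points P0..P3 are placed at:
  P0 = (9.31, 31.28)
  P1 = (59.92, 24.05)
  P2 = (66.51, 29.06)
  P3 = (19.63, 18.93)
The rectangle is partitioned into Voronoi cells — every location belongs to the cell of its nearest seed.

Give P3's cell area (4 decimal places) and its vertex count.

1. box [0,70]×[0,38]: [(0, 0) (70, 0) (70, 38) (0, 38)]
2. ⊥bis P3·P0 via (14.47,25.105): [(0, 13.0135) (0, 0) (70, 0) (70, 38) (29.9015, 38)]  |A|=2286.4324
3. ⊥bis P3·P1 via (39.775,21.49): [(0, 13.0135) (0, 0) (42.5059, 0) (37.6769, 38) (29.9015, 38)]  |A|=1149.9066
4. ⊥bis P3·P2 via (43.07,23.995): [(0, 13.0135) (0, 0) (42.5059, 0) (37.6769, 38) (29.9015, 38)]  |A|=1149.9066
5. canonical 5-gon: [(0, 13.0135) (0, 0) (42.5059, 0) (37.6769, 38) (29.9015, 38)]
6. shoelace: 1149.9066

Area of P3's cell: 1149.9066 (5 vertices)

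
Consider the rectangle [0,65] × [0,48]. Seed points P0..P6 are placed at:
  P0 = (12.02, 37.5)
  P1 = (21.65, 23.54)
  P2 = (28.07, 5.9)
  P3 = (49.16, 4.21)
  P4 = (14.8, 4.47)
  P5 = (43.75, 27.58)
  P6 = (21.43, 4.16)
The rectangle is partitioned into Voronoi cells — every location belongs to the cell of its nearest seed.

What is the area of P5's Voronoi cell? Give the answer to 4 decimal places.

1. box [0,65]×[0,48]: [(0, 0) (65, 0) (65, 48) (0, 48)]
2. ⊥bis P5·P0 via (27.885,32.54): [(17.7118, 0) (65, 0) (65, 48) (32.7184, 48)]  |A|=1909.6765
3. ⊥bis P5·P1 via (32.7,25.56): [(30.1182, 39.6831) (37.3725, 0) (65, 0) (65, 48) (32.7184, 48)]  |A|=1519.5766
4. ⊥bis P5·P2 via (35.91,16.74): [(30.1182, 39.6831) (34.0689, 18.0715) (59.0556, 0) (65, 0) (65, 48) (32.7184, 48)]  |A|=1323.6529
5. ⊥bis P5·P3 via (46.455,15.895): [(30.1182, 39.6831) (34.0689, 18.0715) (39.3519, 14.2507) (65, 20.188) (65, 48) (32.7184, 48)]  |A|=1022.4044
6. ⊥bis P5·P4 via (29.275,16.025): [(30.1182, 39.6831) (34.0689, 18.0715) (39.3519, 14.2507) (65, 20.188) (65, 48) (32.7184, 48)]  |A|=1022.4044
7. ⊥bis P5·P6 via (32.59,15.87): [(30.1182, 39.6831) (34.0689, 18.0715) (39.3519, 14.2507) (65, 20.188) (65, 48) (32.7184, 48)]  |A|=1022.4044
8. canonical 6-gon: [(30.1182, 39.6831) (34.0689, 18.0715) (39.3519, 14.2507) (65, 20.188) (65, 48) (32.7184, 48)]
9. shoelace: 1022.4044

Area of P5's cell: 1022.4044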